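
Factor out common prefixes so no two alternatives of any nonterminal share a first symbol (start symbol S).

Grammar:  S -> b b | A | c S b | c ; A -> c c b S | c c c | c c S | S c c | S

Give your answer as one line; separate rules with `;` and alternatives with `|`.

S -> b b | A | c S'; A -> c c A' | S A''; S' -> S b | ε; A' -> b S | c | S; A'' -> c c | ε

S has alternatives sharing prefix 'c': factor to S → c S' with S' → S b | ε.
A has alternatives sharing prefix 'c c': factor to A → c c A' with A' → b S | c | S.
A has alternatives sharing prefix 'S': factor to A → S A'' with A'' → c c | ε.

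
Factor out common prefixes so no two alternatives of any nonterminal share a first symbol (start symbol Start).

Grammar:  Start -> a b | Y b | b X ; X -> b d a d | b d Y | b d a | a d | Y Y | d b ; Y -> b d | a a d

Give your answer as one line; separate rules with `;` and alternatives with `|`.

Start -> a b | Y b | b X; X -> a d | Y Y | d b | b d X1; Y -> b d | a a d; X1 -> Y | a X11; X11 -> d | ε

X has alternatives sharing prefix 'b d': factor to X → b d X1 with X1 → a d | Y | a.
X1 has alternatives sharing prefix 'a': factor to X1 → a X11 with X11 → d | ε.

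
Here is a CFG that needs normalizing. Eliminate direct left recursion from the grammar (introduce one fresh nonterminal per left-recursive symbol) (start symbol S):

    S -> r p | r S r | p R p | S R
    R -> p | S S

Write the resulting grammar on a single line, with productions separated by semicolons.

S -> r p S' | r S r S' | p R p S'; R -> p | S S; S' -> R S' | ε

Directly left-recursive nonterminal: S.
For S: α = {R}, β = {r p, r S r, p R p}. Rewrite as S → β S' and S' → α S' | ε.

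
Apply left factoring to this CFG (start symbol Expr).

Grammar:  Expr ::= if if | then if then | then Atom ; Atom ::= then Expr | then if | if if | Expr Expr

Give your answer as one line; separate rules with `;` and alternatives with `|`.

Expr has alternatives sharing prefix 'then': factor to Expr → then Expr1 with Expr1 → if then | Atom.
Atom has alternatives sharing prefix 'then': factor to Atom → then Atom1 with Atom1 → Expr | if.

Expr ::= if if | then Expr1; Atom ::= if if | Expr Expr | then Atom1; Expr1 ::= if then | Atom; Atom1 ::= Expr | if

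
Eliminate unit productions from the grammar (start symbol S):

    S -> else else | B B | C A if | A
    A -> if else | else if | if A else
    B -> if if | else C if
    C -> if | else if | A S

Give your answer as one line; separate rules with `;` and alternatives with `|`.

S -> else else | B B | C A if | if else | else if | if A else; A -> if else | else if | if A else; B -> if if | else C if; C -> if | else if | A S

Unit pairs: S ⇒* {A}.
For every A with A ⇒* B via unit rules, add B's non-unit alternatives to A; then delete every rule of the form X → Y.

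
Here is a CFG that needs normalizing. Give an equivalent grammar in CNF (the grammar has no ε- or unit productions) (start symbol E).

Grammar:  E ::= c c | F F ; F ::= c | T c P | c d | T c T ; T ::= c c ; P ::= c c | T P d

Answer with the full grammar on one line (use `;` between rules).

E ::= X1 X1 | F F; F ::= c | T Y1 | X1 X2 | T Y2; T ::= X1 X1; P ::= X1 X1 | T Y3; X1 ::= c; X2 ::= d; Y1 ::= X1 P; Y2 ::= X1 T; Y3 ::= P X2

Introduce a nonterminal for each terminal appearing in a rule of length ≥ 2: X1 → c, X2 → d.
Binarize each right-hand side of length ≥ 3 by chaining fresh nonterminals (Y1, Y2, …): affected rules were F → T X1 P; F → T X1 T; P → T P X2.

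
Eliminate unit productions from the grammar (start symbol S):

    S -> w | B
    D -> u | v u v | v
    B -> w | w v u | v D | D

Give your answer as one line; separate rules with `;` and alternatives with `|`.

S -> w | w v u | v D | u | v u v | v; D -> u | v u v | v; B -> w | w v u | v D | u | v u v | v

Unit pairs: B ⇒* {D}; S ⇒* {B, D}.
Replace each nonterminal's rules with the union of the non-unit rules of every nonterminal it unit-derives.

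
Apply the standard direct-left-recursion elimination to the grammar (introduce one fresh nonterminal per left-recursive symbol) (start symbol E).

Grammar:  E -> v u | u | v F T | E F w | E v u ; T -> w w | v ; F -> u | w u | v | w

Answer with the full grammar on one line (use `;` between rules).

Left recursion appears on E.
For E: α = {F w, v u}, β = {v u, u, v F T}. Rewrite as E → β E' and E' → α E' | ε.

E -> v u E' | u E' | v F T E'; T -> w w | v; F -> u | w u | v | w; E' -> F w E' | v u E' | ε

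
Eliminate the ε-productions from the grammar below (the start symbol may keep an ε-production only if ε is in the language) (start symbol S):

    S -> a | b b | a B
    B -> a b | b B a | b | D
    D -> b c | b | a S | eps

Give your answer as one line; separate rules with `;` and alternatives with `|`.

Nullable set = {B, D}.
ε ∉ L(G), so no ε-production is kept.
Expand every rule over subsets of its nullable positions: B → b B a gives b B a | b a.

S -> a | b b | a B; B -> a b | b B a | b a | b | D; D -> b c | b | a S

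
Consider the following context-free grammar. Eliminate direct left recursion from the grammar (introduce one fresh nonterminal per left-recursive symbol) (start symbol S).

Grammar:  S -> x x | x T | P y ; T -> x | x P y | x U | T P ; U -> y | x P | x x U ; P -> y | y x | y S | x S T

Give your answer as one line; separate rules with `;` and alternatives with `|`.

Left recursion appears on T.
For T: α = {P}, β = {x, x P y, x U}. Rewrite as T → β T' and T' → α T' | ε.

S -> x x | x T | P y; T -> x T' | x P y T' | x U T'; U -> y | x P | x x U; P -> y | y x | y S | x S T; T' -> P T' | ε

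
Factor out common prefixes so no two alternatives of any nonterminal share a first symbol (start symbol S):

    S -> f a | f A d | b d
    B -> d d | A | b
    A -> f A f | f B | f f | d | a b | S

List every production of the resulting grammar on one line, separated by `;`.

S has alternatives sharing prefix 'f': factor to S → f S' with S' → a | A d.
A has alternatives sharing prefix 'f': factor to A → f A' with A' → A f | B | f.

S -> b d | f S'; B -> d d | A | b; A -> d | a b | S | f A'; S' -> a | A d; A' -> A f | B | f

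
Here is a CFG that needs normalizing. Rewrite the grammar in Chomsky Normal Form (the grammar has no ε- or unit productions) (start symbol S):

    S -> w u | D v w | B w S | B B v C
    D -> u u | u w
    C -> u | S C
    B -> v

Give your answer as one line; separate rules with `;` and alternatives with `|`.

S -> X1 X2 | D Y1 | B Y2 | B Y3; D -> X2 X2 | X2 X1; C -> u | S C; B -> v; X1 -> w; X2 -> u; X3 -> v; Y1 -> X3 X1; Y2 -> X1 S; Y3 -> B Y4; Y4 -> X3 C

Introduce a nonterminal for each terminal appearing in a rule of length ≥ 2: X1 → w, X2 → u, X3 → v.
Binarize each right-hand side of length ≥ 3 by chaining fresh nonterminals (Y1, Y2, …): affected rules were S → D X3 X1; S → B X1 S; S → B B X3 C.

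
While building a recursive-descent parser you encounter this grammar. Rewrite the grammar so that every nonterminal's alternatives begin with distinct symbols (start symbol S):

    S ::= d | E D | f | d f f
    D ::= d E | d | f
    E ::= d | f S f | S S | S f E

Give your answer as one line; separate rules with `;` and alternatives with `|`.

S ::= E D | f | d S'; D ::= f | d D'; E ::= d | f S f | S E'; S' ::= ε | f f; D' ::= E | ε; E' ::= S | f E

S has alternatives sharing prefix 'd': factor to S → d S' with S' → ε | f f.
D has alternatives sharing prefix 'd': factor to D → d D' with D' → E | ε.
E has alternatives sharing prefix 'S': factor to E → S E' with E' → S | f E.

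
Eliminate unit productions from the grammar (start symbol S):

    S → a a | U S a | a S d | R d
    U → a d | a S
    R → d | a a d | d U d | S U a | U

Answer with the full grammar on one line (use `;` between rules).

S → a a | U S a | a S d | R d; U → a d | a S; R → a d | a S | d | a a d | d U d | S U a

Unit pairs: R ⇒* {U}.
Replace each nonterminal's rules with the union of the non-unit rules of every nonterminal it unit-derives.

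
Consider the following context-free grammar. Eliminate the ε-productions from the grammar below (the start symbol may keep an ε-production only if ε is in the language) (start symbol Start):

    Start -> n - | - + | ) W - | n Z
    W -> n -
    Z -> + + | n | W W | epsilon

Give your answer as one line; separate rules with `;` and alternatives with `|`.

Start -> n - | - + | ) W - | n Z | n; W -> n -; Z -> + + | n | W W

Nullable nonterminals: {Z}.
ε ∉ L(G), so no ε-production is kept.
Expand every rule over subsets of its nullable positions: Start → n Z gives n Z | n.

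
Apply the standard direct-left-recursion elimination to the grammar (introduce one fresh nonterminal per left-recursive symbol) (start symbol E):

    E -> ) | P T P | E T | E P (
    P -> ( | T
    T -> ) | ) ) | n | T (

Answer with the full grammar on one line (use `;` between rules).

Directly left-recursive nonterminals: E, T.
For E: α = {T, P (}, β = {), P T P}. Rewrite as E → β E' and E' → α E' | ε.
For T: α = {(}, β = {), ) ), n}. Rewrite as T → β T' and T' → α T' | ε.

E -> ) E' | P T P E'; P -> ( | T; T -> ) T' | ) ) T' | n T'; E' -> T E' | P ( E' | epsilon; T' -> ( T' | epsilon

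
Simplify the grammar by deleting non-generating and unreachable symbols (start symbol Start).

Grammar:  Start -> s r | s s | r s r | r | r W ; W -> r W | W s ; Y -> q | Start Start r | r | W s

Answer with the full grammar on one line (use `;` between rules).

Generating nonterminals: {Start, Y}.
Reachable from Start after that: {Start}.
Removed useless symbols: {W, Y} and every production mentioning them.

Start -> s r | s s | r s r | r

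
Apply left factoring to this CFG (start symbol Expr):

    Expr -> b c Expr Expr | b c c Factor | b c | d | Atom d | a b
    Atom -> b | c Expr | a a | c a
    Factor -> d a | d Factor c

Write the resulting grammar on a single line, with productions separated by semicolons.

Expr has alternatives sharing prefix 'b c': factor to Expr → b c Expr1 with Expr1 → Expr Expr | c Factor | ε.
Atom has alternatives sharing prefix 'c': factor to Atom → c Atom1 with Atom1 → Expr | a.
Factor has alternatives sharing prefix 'd': factor to Factor → d Factor1 with Factor1 → a | Factor c.

Expr -> d | Atom d | a b | b c Expr1; Atom -> b | a a | c Atom1; Factor -> d Factor1; Expr1 -> Expr Expr | c Factor | epsilon; Atom1 -> Expr | a; Factor1 -> a | Factor c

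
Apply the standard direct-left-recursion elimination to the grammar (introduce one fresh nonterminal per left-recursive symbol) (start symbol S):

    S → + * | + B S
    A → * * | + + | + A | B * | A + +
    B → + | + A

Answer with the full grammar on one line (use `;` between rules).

Directly left-recursive nonterminal: A.
For A: α = {+ +}, β = {* *, + +, + A, B *}. Rewrite as A → β A' and A' → α A' | ε.

S → + * | + B S; A → * * A' | + + A' | + A A' | B * A'; B → + | + A; A' → + + A' | ε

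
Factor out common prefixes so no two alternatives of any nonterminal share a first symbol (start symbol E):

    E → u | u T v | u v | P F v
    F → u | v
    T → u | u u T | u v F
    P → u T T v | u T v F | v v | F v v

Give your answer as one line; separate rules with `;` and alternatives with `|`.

E → P F v | u E'; F → u | v; T → u T'; P → v v | F v v | u T P'; E' → eps | T v | v; T' → eps | u T | v F; P' → T v | v F

E has alternatives sharing prefix 'u': factor to E → u E' with E' → ε | T v | v.
T has alternatives sharing prefix 'u': factor to T → u T' with T' → ε | u T | v F.
P has alternatives sharing prefix 'u T': factor to P → u T P' with P' → T v | v F.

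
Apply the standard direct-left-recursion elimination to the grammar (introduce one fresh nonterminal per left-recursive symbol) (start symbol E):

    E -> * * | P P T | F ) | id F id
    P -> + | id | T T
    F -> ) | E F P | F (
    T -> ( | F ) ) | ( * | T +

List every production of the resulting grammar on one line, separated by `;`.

E -> * * | P P T | F ) | id F id; P -> + | id | T T; F -> ) F' | E F P F'; T -> ( T' | F ) ) T' | ( * T'; F' -> ( F' | eps; T' -> + T' | eps

Left recursion appears on F, T.
For F: α = {(}, β = {), E F P}. Rewrite as F → β F' and F' → α F' | ε.
For T: α = {+}, β = {(, F ) ), ( *}. Rewrite as T → β T' and T' → α T' | ε.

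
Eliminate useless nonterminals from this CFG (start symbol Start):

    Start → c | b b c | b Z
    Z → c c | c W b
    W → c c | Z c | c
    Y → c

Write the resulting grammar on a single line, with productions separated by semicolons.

Generating nonterminals: {Start, W, Y, Z}.
Reachable from Start after that: {Start, W, Z}.
Removed useless symbols: {Y} and every production mentioning them.

Start → c | b b c | b Z; Z → c c | c W b; W → c c | Z c | c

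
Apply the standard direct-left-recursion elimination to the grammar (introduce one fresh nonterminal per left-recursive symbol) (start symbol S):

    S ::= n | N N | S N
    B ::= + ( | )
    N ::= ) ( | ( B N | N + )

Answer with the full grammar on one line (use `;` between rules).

S ::= n S' | N N S'; B ::= + ( | ); N ::= ) ( N' | ( B N N'; S' ::= N S' | epsilon; N' ::= + ) N' | epsilon

S, N are directly left-recursive.
For S: α = {N}, β = {n, N N}. Rewrite as S → β S' and S' → α S' | ε.
For N: α = {+ )}, β = {) (, ( B N}. Rewrite as N → β N' and N' → α N' | ε.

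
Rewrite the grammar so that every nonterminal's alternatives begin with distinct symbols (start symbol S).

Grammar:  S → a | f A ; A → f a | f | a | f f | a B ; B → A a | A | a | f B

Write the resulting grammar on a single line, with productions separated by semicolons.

A has alternatives sharing prefix 'f': factor to A → f A' with A' → a | ε | f.
A has alternatives sharing prefix 'a': factor to A → a A'' with A'' → ε | B.
B has alternatives sharing prefix 'A': factor to B → A B' with B' → a | ε.

S → a | f A; A → f A' | a A''; B → a | f B | A B'; A' → a | ε | f; A'' → ε | B; B' → a | ε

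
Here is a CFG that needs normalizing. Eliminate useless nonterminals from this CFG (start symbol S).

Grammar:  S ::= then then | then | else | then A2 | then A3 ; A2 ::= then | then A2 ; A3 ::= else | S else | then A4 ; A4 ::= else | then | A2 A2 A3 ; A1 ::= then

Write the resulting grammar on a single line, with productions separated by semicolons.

S ::= then then | then | else | then A2 | then A3; A2 ::= then | then A2; A3 ::= else | S else | then A4; A4 ::= else | then | A2 A2 A3

Generating nonterminals: {A1, A2, A3, A4, S}.
Reachable from S after that: {A2, A3, A4, S}.
Removed useless symbols: {A1} and every production mentioning them.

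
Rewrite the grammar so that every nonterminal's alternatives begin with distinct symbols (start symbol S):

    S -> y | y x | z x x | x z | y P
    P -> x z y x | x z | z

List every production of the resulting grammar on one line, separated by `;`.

S -> z x x | x z | y S'; P -> z | x z P'; S' -> ε | x | P; P' -> y x | ε

S has alternatives sharing prefix 'y': factor to S → y S' with S' → ε | x | P.
P has alternatives sharing prefix 'x z': factor to P → x z P' with P' → y x | ε.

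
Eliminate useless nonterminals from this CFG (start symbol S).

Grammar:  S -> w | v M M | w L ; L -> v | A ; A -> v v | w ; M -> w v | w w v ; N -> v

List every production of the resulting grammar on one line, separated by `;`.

Generating nonterminals: {A, L, M, N, S}.
Reachable from S after that: {A, L, M, S}.
Removed useless symbols: {N} and every production mentioning them.

S -> w | v M M | w L; L -> v | A; A -> v v | w; M -> w v | w w v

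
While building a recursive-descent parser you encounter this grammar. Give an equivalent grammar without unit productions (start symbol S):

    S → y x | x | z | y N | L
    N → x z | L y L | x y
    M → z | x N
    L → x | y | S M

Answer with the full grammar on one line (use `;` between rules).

S → x | y | S M | y x | z | y N; N → x z | L y L | x y; M → z | x N; L → x | y | S M

Unit pairs: S ⇒* {L}.
Replace each nonterminal's rules with the union of the non-unit rules of every nonterminal it unit-derives.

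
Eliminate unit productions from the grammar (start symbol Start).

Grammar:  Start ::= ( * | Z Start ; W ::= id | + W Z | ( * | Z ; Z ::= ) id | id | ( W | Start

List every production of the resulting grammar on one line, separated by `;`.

Start ::= ( * | Z Start; W ::= ) id | id | ( W | ( * | Z Start | + W Z; Z ::= ) id | id | ( W | ( * | Z Start

Unit pairs: W ⇒* {Start, Z}; Z ⇒* {Start}.
For every A with A ⇒* B via unit rules, add B's non-unit alternatives to A; then delete every rule of the form X → Y.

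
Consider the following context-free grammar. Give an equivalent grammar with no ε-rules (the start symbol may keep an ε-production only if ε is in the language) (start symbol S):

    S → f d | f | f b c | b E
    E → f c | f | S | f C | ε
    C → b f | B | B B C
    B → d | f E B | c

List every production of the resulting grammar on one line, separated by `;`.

S → f d | f | f b c | b E | b; E → f c | f | S | f C; C → b f | B | B B C; B → d | f E B | f B | c

Nullable nonterminals: {E}.
ε ∉ L(G), so no ε-production is kept.
Add the nullable-subset variants: S → b E gives b E | b. B → f E B gives f E B | f B.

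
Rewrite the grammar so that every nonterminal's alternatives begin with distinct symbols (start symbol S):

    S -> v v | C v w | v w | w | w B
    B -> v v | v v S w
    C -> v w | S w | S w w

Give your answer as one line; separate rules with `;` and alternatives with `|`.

S -> C v w | v S' | w S''; B -> v v B'; C -> v w | S w C'; S' -> v | w; S'' -> ε | B; B' -> ε | S w; C' -> ε | w

S has alternatives sharing prefix 'v': factor to S → v S' with S' → v | w.
S has alternatives sharing prefix 'w': factor to S → w S'' with S'' → ε | B.
B has alternatives sharing prefix 'v v': factor to B → v v B' with B' → ε | S w.
C has alternatives sharing prefix 'S w': factor to C → S w C' with C' → ε | w.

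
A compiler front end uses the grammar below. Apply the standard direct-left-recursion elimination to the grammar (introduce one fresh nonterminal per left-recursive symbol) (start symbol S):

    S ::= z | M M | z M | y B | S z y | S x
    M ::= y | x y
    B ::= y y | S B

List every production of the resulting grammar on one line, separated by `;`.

S ::= z S' | M M S' | z M S' | y B S'; M ::= y | x y; B ::= y y | S B; S' ::= z y S' | x S' | eps

S is directly left-recursive.
For S: α = {z y, x}, β = {z, M M, z M, y B}. Rewrite as S → β S' and S' → α S' | ε.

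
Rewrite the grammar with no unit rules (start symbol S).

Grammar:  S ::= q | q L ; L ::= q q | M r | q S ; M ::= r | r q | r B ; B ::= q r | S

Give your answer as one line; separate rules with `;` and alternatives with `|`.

S ::= q | q L; L ::= q q | M r | q S; M ::= r | r q | r B; B ::= q r | q | q L

Unit pairs: B ⇒* {S}.
For each unit pair (A, B), copy every non-unit production of B to A, then drop all unit productions.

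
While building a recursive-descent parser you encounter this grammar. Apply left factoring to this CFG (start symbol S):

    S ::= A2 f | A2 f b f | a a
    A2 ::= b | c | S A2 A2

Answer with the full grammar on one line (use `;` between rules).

S ::= a a | A2 f S'; A2 ::= b | c | S A2 A2; S' ::= ε | b f

S has alternatives sharing prefix 'A2 f': factor to S → A2 f S' with S' → ε | b f.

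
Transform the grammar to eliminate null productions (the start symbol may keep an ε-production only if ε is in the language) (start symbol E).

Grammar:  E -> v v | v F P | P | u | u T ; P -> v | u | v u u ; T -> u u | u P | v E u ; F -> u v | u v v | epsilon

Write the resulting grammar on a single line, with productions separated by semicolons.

The nullable symbols are {F}.
ε ∉ L(G), so no ε-production is kept.
Expand every rule over subsets of its nullable positions: E → v F P gives v F P | v P.

E -> v v | v F P | v P | P | u | u T; P -> v | u | v u u; T -> u u | u P | v E u; F -> u v | u v v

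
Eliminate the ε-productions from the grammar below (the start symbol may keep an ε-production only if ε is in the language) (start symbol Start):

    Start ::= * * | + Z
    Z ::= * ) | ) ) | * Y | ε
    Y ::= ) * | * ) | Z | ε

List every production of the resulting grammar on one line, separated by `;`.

Nullable nonterminals: {Y, Z}.
ε ∉ L(G), so no ε-production is kept.
Add the nullable-subset variants: Start → + Z gives + Z | +. Z → * Y gives * Y | *.

Start ::= * * | + Z | +; Z ::= * ) | ) ) | * Y | *; Y ::= ) * | * ) | Z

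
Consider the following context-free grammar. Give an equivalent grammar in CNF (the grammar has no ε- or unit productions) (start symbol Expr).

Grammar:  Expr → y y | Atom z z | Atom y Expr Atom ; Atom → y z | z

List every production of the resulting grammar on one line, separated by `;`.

Expr → X1 X1 | Atom Y1 | Atom Y2; Atom → X1 X2 | z; X1 → y; X2 → z; Y1 → X2 X2; Y2 → X1 Y3; Y3 → Expr Atom

Introduce a nonterminal for each terminal appearing in a rule of length ≥ 2: X1 → y, X2 → z.
Binarize each right-hand side of length ≥ 3 by chaining fresh nonterminals (Y1, Y2, …): affected rules were Expr → Atom X2 X2; Expr → Atom X1 Expr Atom.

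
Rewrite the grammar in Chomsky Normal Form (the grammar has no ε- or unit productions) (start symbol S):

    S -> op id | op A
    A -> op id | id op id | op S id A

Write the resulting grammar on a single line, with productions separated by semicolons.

S -> X1 X2 | X1 A; A -> X1 X2 | X2 Y1 | X1 Y2; X1 -> op; X2 -> id; Y1 -> X1 X2; Y2 -> S Y3; Y3 -> X2 A

Introduce a nonterminal for each terminal appearing in a rule of length ≥ 2: X1 → op, X2 → id.
Binarize each right-hand side of length ≥ 3 by chaining fresh nonterminals (Y1, Y2, …): affected rules were A → X2 X1 X2; A → X1 S X2 A.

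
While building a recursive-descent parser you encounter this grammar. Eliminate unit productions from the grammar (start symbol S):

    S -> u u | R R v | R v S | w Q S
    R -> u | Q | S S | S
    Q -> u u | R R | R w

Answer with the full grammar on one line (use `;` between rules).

Unit pairs: R ⇒* {Q, S}.
For each unit pair (A, B), copy every non-unit production of B to A, then drop all unit productions.

S -> u u | R R v | R v S | w Q S; R -> u u | R R | R w | R R v | R v S | w Q S | u | S S; Q -> u u | R R | R w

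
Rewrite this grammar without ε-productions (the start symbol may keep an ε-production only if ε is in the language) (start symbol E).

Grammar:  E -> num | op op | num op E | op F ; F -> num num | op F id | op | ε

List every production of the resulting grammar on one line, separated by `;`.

E -> num | op op | num op E | op F | op; F -> num num | op F id | op id | op

The nullable symbols are {F}.
ε ∉ L(G), so no ε-production is kept.
Expand every rule over subsets of its nullable positions: E → op F gives op F | op. F → op F id gives op F id | op id.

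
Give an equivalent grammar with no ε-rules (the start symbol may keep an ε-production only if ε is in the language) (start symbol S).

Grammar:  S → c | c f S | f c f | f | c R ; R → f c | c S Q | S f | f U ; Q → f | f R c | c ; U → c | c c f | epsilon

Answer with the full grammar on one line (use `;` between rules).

S → c | c f S | f c f | f | c R; R → f c | c S Q | S f | f U | f; Q → f | f R c | c; U → c | c c f

The nullable symbols are {U}.
ε ∉ L(G), so no ε-production is kept.
For each production, add variants omitting each subset of nullable occurrences: R → f U gives f U | f.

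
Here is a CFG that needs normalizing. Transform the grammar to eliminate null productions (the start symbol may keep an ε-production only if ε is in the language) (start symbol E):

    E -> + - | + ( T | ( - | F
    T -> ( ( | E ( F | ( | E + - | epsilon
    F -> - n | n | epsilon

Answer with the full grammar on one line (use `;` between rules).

The nullable symbols are {E, F, T}.
ε ∈ L(G) since E is nullable, so keep E → ε.
Expand every rule over subsets of its nullable positions: E → + ( T gives + ( T | + (. T → E ( F gives E ( F | E ( | ( F | (. T → E + - gives E + - | + -.

E -> + - | + ( T | + ( | ( - | F | ε; T -> ( ( | E ( F | E ( | ( F | ( | E + - | + -; F -> - n | n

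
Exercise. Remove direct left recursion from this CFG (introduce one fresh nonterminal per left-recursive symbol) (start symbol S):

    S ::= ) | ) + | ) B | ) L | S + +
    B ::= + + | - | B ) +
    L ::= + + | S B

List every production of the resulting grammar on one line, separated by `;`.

S ::= ) S' | ) + S' | ) B S' | ) L S'; B ::= + + B' | - B'; L ::= + + | S B; S' ::= + + S' | ε; B' ::= ) + B' | ε

Directly left-recursive nonterminals: S, B.
For S: α = {+ +}, β = {), ) +, ) B, ) L}. Rewrite as S → β S' and S' → α S' | ε.
For B: α = {) +}, β = {+ +, -}. Rewrite as B → β B' and B' → α B' | ε.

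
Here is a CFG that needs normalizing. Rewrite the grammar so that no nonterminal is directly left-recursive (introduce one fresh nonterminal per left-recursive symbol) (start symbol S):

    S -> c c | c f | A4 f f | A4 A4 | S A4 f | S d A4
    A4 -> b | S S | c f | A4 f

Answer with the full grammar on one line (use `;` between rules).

Left recursion appears on S, A4.
For S: α = {A4 f, d A4}, β = {c c, c f, A4 f f, A4 A4}. Rewrite as S → β S' and S' → α S' | ε.
For A4: α = {f}, β = {b, S S, c f}. Rewrite as A4 → β A4' and A4' → α A4' | ε.

S -> c c S' | c f S' | A4 f f S' | A4 A4 S'; A4 -> b A4' | S S A4' | c f A4'; S' -> A4 f S' | d A4 S' | eps; A4' -> f A4' | eps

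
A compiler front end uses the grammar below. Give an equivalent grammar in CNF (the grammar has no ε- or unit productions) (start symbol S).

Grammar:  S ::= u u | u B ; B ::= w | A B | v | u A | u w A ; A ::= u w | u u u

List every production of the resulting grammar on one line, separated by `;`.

Introduce a nonterminal for each terminal appearing in a rule of length ≥ 2: X1 → u, X2 → w.
Binarize each right-hand side of length ≥ 3 by chaining fresh nonterminals (Y1, Y2, …): affected rules were B → X1 X2 A; A → X1 X1 X1.

S ::= X1 X1 | X1 B; B ::= w | A B | v | X1 A | X1 Y1; A ::= X1 X2 | X1 Y2; X1 ::= u; X2 ::= w; Y1 ::= X2 A; Y2 ::= X1 X1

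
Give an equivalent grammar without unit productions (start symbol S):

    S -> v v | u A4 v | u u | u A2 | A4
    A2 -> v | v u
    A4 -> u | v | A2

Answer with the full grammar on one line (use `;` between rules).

Unit pairs: A4 ⇒* {A2}; S ⇒* {A2, A4}.
For every A with A ⇒* B via unit rules, add B's non-unit alternatives to A; then delete every rule of the form X → Y.

S -> u | v | v u | v v | u A4 v | u u | u A2; A2 -> v | v u; A4 -> u | v | v u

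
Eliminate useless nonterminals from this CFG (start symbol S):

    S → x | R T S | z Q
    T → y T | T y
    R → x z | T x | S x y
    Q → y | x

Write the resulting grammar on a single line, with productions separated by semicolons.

Generating nonterminals: {Q, R, S}.
Reachable from S after that: {Q, S}.
Removed useless symbols: {R, T} and every production mentioning them.

S → x | z Q; Q → y | x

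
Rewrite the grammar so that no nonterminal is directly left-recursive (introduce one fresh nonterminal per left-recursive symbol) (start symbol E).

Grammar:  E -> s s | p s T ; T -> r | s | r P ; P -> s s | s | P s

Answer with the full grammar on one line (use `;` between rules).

E -> s s | p s T; T -> r | s | r P; P -> s s P' | s P'; P' -> s P' | ε

P is directly left-recursive.
For P: α = {s}, β = {s s, s}. Rewrite as P → β P' and P' → α P' | ε.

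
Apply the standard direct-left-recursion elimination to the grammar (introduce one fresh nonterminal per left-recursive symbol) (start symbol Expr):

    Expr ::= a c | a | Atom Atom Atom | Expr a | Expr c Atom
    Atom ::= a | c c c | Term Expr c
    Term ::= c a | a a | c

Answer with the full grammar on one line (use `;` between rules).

Expr ::= a c Expr1 | a Expr1 | Atom Atom Atom Expr1; Atom ::= a | c c c | Term Expr c; Term ::= c a | a a | c; Expr1 ::= a Expr1 | c Atom Expr1 | ε

Directly left-recursive nonterminal: Expr.
For Expr: α = {a, c Atom}, β = {a c, a, Atom Atom Atom}. Rewrite as Expr → β Expr1 and Expr1 → α Expr1 | ε.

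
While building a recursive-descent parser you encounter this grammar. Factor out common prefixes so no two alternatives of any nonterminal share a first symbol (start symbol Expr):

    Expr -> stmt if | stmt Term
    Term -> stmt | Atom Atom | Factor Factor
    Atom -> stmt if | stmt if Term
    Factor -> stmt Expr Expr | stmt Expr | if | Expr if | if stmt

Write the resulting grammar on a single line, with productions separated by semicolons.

Expr -> stmt Expr1; Term -> stmt | Atom Atom | Factor Factor; Atom -> stmt if Atom1; Factor -> Expr if | stmt Expr Factor1 | if Factor2; Expr1 -> if | Term; Atom1 -> eps | Term; Factor1 -> Expr | eps; Factor2 -> eps | stmt

Expr has alternatives sharing prefix 'stmt': factor to Expr → stmt Expr1 with Expr1 → if | Term.
Atom has alternatives sharing prefix 'stmt if': factor to Atom → stmt if Atom1 with Atom1 → ε | Term.
Factor has alternatives sharing prefix 'stmt Expr': factor to Factor → stmt Expr Factor1 with Factor1 → Expr | ε.
Factor has alternatives sharing prefix 'if': factor to Factor → if Factor2 with Factor2 → ε | stmt.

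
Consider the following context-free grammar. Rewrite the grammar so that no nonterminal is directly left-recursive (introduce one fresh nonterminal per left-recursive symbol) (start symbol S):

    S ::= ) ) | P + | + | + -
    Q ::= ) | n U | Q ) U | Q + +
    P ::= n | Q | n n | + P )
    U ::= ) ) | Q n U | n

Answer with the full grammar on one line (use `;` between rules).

S ::= ) ) | P + | + | + -; Q ::= ) Q' | n U Q'; P ::= n | Q | n n | + P ); U ::= ) ) | Q n U | n; Q' ::= ) U Q' | + + Q' | ε

Directly left-recursive nonterminal: Q.
For Q: α = {) U, + +}, β = {), n U}. Rewrite as Q → β Q' and Q' → α Q' | ε.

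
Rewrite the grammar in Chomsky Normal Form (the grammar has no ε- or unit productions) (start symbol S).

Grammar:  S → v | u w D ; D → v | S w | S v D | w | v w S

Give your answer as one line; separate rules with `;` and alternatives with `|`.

Introduce a nonterminal for each terminal appearing in a rule of length ≥ 2: X1 → u, X2 → w, X3 → v.
Binarize each right-hand side of length ≥ 3 by chaining fresh nonterminals (Y1, Y2, …): affected rules were S → X1 X2 D; D → S X3 D; D → X3 X2 S.

S → v | X1 Y1; D → v | S X2 | S Y2 | w | X3 Y3; X1 → u; X2 → w; X3 → v; Y1 → X2 D; Y2 → X3 D; Y3 → X2 S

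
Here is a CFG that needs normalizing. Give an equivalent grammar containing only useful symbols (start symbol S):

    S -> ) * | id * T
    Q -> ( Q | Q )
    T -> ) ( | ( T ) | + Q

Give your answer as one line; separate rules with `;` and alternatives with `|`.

S -> ) * | id * T; T -> ) ( | ( T )

Generating nonterminals: {S, T}.
Reachable from S after that: {S, T}.
Removed useless symbols: {Q} and every production mentioning them.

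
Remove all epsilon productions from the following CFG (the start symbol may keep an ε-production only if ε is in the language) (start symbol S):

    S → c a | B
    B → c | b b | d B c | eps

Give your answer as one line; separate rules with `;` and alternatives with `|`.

Nullable set = {B, S}.
ε ∈ L(G) since S is nullable, so keep S → ε.
Add the nullable-subset variants: B → d B c gives d B c | d c.

S → c a | B | eps; B → c | b b | d B c | d c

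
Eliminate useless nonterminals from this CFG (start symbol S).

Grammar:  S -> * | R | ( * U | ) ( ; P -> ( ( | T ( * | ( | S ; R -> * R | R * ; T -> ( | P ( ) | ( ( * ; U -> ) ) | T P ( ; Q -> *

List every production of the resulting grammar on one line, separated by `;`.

S -> * | ( * U | ) (; P -> ( ( | T ( * | ( | S; T -> ( | P ( ) | ( ( *; U -> ) ) | T P (

Generating nonterminals: {P, Q, S, T, U}.
Reachable from S after that: {P, S, T, U}.
Removed useless symbols: {Q, R} and every production mentioning them.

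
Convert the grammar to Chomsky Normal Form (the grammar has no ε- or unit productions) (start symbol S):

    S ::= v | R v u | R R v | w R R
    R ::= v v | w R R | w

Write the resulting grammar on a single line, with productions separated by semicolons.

S ::= v | R Y1 | R Y2 | X3 Y3; R ::= X1 X1 | X3 Y4 | w; X1 ::= v; X2 ::= u; X3 ::= w; Y1 ::= X1 X2; Y2 ::= R X1; Y3 ::= R R; Y4 ::= R R

Introduce a nonterminal for each terminal appearing in a rule of length ≥ 2: X1 → v, X2 → u, X3 → w.
Binarize each right-hand side of length ≥ 3 by chaining fresh nonterminals (Y1, Y2, …): affected rules were S → R X1 X2; S → R R X1; S → X3 R R; R → X3 R R.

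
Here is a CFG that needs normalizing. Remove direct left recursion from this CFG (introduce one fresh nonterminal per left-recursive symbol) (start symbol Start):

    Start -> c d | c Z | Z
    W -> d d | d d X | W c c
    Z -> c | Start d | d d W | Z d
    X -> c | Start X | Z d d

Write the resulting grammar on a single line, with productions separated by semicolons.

Directly left-recursive nonterminals: W, Z.
For W: α = {c c}, β = {d d, d d X}. Rewrite as W → β W1 and W1 → α W1 | ε.
For Z: α = {d}, β = {c, Start d, d d W}. Rewrite as Z → β Z1 and Z1 → α Z1 | ε.

Start -> c d | c Z | Z; W -> d d W1 | d d X W1; Z -> c Z1 | Start d Z1 | d d W Z1; X -> c | Start X | Z d d; W1 -> c c W1 | eps; Z1 -> d Z1 | eps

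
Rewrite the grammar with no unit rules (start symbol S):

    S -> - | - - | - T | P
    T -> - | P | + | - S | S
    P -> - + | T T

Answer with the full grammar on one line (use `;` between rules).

Unit pairs: S ⇒* {P}; T ⇒* {P, S}.
Replace each nonterminal's rules with the union of the non-unit rules of every nonterminal it unit-derives.

S -> - | - - | - T | - + | T T; T -> - | - - | - T | - + | T T | + | - S; P -> - + | T T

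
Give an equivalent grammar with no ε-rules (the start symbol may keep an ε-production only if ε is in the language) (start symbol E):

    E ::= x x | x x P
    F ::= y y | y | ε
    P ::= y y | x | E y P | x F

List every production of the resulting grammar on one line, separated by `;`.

The nullable symbols are {F}.
ε ∉ L(G), so no ε-production is kept.

E ::= x x | x x P; F ::= y y | y; P ::= y y | x | E y P | x F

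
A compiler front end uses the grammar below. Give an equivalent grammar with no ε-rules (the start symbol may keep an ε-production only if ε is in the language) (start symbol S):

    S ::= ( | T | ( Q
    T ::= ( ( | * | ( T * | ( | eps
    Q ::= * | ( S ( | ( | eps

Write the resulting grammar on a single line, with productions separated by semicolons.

S ::= ( | T | ( Q | ε; T ::= ( ( | * | ( T * | ( * | (; Q ::= * | ( S ( | ( ( | (

Nullable nonterminals: {Q, S, T}.
ε ∈ L(G) since S is nullable, so keep S → ε.
Add the nullable-subset variants: T → ( T * gives ( T * | ( *. Q → ( S ( gives ( S ( | ( (.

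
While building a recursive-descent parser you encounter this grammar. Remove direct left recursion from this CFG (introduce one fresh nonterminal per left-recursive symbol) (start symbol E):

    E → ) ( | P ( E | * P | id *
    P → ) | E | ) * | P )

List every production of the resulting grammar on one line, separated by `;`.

E → ) ( | P ( E | * P | id *; P → ) P' | E P' | ) * P'; P' → ) P' | ε

P is directly left-recursive.
For P: α = {)}, β = {), E, ) *}. Rewrite as P → β P' and P' → α P' | ε.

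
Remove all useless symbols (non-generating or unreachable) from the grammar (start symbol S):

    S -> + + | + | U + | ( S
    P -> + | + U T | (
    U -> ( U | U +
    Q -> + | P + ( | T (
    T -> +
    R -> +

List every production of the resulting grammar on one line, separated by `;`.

Generating nonterminals: {P, Q, R, S, T}.
Reachable from S after that: {S}.
Removed useless symbols: {P, Q, R, T, U} and every production mentioning them.

S -> + + | + | ( S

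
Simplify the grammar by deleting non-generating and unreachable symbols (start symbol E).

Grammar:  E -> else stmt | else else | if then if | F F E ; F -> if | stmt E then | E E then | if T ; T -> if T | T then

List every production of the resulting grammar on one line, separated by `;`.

Generating nonterminals: {E, F}.
Reachable from E after that: {E, F}.
Removed useless symbols: {T} and every production mentioning them.

E -> else stmt | else else | if then if | F F E; F -> if | stmt E then | E E then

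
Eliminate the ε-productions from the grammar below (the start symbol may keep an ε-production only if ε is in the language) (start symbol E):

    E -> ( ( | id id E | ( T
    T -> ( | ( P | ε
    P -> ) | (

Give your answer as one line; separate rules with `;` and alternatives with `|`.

E -> ( ( | id id E | ( T | (; T -> ( | ( P; P -> ) | (

The nullable symbols are {T}.
ε ∉ L(G), so no ε-production is kept.
For each production, add variants omitting each subset of nullable occurrences: E → ( T gives ( T | (.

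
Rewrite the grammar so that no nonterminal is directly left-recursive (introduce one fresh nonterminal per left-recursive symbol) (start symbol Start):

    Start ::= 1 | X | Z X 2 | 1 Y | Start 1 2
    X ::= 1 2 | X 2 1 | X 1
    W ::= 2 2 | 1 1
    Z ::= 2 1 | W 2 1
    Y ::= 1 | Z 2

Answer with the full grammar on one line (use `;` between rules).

Directly left-recursive nonterminals: Start, X.
For Start: α = {1 2}, β = {1, X, Z X 2, 1 Y}. Rewrite as Start → β Start1 and Start1 → α Start1 | ε.
For X: α = {2 1, 1}, β = {1 2}. Rewrite as X → β X1 and X1 → α X1 | ε.

Start ::= 1 Start1 | X Start1 | Z X 2 Start1 | 1 Y Start1; X ::= 1 2 X1; W ::= 2 2 | 1 1; Z ::= 2 1 | W 2 1; Y ::= 1 | Z 2; Start1 ::= 1 2 Start1 | ε; X1 ::= 2 1 X1 | 1 X1 | ε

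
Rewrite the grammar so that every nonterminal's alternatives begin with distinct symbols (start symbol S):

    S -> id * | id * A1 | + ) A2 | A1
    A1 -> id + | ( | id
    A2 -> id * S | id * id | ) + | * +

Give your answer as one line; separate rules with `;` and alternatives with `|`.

S has alternatives sharing prefix 'id *': factor to S → id * S' with S' → ε | A1.
A1 has alternatives sharing prefix 'id': factor to A1 → id A1' with A1' → + | ε.
A2 has alternatives sharing prefix 'id *': factor to A2 → id * A2' with A2' → S | id.

S -> + ) A2 | A1 | id * S'; A1 -> ( | id A1'; A2 -> ) + | * + | id * A2'; S' -> ε | A1; A1' -> + | ε; A2' -> S | id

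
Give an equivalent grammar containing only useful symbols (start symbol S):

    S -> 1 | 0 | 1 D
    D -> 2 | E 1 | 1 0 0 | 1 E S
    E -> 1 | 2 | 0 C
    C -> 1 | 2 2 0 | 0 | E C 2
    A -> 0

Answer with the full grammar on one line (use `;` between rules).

S -> 1 | 0 | 1 D; D -> 2 | E 1 | 1 0 0 | 1 E S; E -> 1 | 2 | 0 C; C -> 1 | 2 2 0 | 0 | E C 2

Generating nonterminals: {A, C, D, E, S}.
Reachable from S after that: {C, D, E, S}.
Removed useless symbols: {A} and every production mentioning them.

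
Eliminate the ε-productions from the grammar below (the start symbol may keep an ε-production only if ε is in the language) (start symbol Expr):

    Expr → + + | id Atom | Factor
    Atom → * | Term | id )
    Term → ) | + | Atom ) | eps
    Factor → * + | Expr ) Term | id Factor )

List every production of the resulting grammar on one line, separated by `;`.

Expr → + + | id Atom | id | Factor; Atom → * | Term | id ); Term → ) | + | Atom ); Factor → * + | Expr ) Term | Expr ) | id Factor )

Nullable nonterminals: {Atom, Term}.
ε ∉ L(G), so no ε-production is kept.
Add the nullable-subset variants: Expr → id Atom gives id Atom | id. Factor → Expr ) Term gives Expr ) Term | Expr ).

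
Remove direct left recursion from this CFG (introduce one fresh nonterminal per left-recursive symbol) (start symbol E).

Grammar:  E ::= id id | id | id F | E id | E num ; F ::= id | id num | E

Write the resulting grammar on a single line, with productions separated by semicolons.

E ::= id id E' | id E' | id F E'; F ::= id | id num | E; E' ::= id E' | num E' | ε

Directly left-recursive nonterminal: E.
For E: α = {id, num}, β = {id id, id, id F}. Rewrite as E → β E' and E' → α E' | ε.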